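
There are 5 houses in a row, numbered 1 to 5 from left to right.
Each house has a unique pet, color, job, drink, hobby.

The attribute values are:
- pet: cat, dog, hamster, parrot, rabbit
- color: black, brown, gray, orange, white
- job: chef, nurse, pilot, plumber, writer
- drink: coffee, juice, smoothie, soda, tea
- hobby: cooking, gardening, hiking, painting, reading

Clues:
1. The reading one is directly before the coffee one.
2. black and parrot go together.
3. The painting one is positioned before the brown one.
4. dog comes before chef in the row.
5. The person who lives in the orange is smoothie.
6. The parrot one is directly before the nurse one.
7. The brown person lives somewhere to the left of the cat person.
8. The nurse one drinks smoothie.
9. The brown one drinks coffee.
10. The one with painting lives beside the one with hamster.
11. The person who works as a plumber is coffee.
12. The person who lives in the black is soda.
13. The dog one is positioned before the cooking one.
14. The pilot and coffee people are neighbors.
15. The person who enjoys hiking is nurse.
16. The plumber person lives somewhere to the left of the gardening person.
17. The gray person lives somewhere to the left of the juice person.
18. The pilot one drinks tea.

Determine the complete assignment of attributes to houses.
Solution:

House | Pet | Color | Job | Drink | Hobby
-----------------------------------------
  1   | parrot | black | writer | soda | painting
  2   | hamster | orange | nurse | smoothie | hiking
  3   | dog | gray | pilot | tea | reading
  4   | rabbit | brown | plumber | coffee | cooking
  5   | cat | white | chef | juice | gardening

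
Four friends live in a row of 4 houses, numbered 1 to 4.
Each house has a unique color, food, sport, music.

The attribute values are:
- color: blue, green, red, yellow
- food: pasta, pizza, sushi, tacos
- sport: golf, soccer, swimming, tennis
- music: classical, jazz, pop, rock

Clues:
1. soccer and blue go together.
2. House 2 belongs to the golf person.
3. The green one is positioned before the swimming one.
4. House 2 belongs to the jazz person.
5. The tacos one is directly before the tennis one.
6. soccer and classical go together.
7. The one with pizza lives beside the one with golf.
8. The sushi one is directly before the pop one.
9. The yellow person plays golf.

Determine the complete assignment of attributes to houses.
Solution:

House | Color | Food | Sport | Music
------------------------------------
  1   | blue | pizza | soccer | classical
  2   | yellow | tacos | golf | jazz
  3   | green | sushi | tennis | rock
  4   | red | pasta | swimming | pop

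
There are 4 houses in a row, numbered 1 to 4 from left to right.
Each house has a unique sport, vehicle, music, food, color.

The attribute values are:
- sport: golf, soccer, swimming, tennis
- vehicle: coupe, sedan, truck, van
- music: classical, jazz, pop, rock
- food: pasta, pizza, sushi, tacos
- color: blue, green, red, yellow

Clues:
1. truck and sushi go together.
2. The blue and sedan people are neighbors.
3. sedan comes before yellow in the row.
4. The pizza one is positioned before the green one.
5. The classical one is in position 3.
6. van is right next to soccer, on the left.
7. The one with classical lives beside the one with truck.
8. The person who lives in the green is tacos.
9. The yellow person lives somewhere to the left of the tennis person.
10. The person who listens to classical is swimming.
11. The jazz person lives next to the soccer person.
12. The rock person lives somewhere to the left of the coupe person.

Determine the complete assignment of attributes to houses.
Solution:

House | Sport | Vehicle | Music | Food | Color
----------------------------------------------
  1   | golf | van | jazz | pizza | blue
  2   | soccer | sedan | rock | tacos | green
  3   | swimming | coupe | classical | pasta | yellow
  4   | tennis | truck | pop | sushi | red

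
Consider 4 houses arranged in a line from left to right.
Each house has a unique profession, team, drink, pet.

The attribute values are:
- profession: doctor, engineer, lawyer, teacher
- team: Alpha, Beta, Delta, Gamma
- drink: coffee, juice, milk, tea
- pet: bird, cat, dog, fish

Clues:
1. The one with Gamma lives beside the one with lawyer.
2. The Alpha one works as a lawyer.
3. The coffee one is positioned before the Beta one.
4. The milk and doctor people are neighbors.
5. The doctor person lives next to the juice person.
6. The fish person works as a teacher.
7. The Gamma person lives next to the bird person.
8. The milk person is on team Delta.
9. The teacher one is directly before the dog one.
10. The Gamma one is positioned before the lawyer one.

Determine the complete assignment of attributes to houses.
Solution:

House | Profession | Team | Drink | Pet
---------------------------------------
  1   | teacher | Delta | milk | fish
  2   | doctor | Gamma | coffee | dog
  3   | lawyer | Alpha | juice | bird
  4   | engineer | Beta | tea | cat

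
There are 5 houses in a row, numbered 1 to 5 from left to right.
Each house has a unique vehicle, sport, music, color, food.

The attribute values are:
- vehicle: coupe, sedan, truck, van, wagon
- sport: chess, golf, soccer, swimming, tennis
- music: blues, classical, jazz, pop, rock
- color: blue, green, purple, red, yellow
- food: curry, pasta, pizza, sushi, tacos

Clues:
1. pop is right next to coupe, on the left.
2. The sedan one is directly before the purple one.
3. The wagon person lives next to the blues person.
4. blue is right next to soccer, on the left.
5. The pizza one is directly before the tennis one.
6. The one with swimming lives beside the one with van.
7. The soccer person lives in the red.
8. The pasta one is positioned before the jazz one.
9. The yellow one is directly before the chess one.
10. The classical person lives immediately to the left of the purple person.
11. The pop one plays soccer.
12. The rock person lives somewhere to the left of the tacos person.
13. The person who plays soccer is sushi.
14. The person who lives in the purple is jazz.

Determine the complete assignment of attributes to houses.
Solution:

House | Vehicle | Sport | Music | Color | Food
----------------------------------------------
  1   | sedan | swimming | classical | yellow | pasta
  2   | van | chess | jazz | purple | pizza
  3   | truck | tennis | rock | blue | curry
  4   | wagon | soccer | pop | red | sushi
  5   | coupe | golf | blues | green | tacos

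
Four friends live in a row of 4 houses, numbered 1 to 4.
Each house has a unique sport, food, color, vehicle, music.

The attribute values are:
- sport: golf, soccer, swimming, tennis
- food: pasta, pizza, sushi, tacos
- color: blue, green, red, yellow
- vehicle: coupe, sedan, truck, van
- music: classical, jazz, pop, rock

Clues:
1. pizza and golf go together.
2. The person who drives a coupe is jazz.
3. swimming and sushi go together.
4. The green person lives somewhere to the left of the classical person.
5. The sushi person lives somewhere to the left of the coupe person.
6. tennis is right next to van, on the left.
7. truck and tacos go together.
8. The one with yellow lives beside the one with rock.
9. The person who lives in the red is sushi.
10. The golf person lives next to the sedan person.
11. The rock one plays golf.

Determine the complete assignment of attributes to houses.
Solution:

House | Sport | Food | Color | Vehicle | Music
----------------------------------------------
  1   | tennis | tacos | yellow | truck | pop
  2   | golf | pizza | green | van | rock
  3   | swimming | sushi | red | sedan | classical
  4   | soccer | pasta | blue | coupe | jazz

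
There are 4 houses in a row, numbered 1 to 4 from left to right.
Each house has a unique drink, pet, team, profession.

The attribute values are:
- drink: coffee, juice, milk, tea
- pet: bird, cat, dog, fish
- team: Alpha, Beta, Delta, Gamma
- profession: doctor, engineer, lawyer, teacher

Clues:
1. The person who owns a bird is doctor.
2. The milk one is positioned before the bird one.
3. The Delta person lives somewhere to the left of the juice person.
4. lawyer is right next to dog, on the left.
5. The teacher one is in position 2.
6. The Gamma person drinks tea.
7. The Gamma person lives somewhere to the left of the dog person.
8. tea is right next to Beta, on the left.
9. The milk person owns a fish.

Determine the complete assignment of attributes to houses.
Solution:

House | Drink | Pet | Team | Profession
---------------------------------------
  1   | tea | cat | Gamma | lawyer
  2   | coffee | dog | Beta | teacher
  3   | milk | fish | Delta | engineer
  4   | juice | bird | Alpha | doctor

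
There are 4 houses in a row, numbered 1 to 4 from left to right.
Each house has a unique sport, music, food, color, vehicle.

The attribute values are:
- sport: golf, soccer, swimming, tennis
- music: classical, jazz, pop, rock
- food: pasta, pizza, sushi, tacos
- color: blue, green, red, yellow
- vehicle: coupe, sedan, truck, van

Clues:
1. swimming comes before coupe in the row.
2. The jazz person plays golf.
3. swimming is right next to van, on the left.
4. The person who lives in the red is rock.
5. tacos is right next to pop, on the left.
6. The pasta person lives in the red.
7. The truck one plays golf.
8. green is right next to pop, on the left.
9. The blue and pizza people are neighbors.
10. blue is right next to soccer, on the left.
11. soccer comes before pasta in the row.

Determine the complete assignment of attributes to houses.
Solution:

House | Sport | Music | Food | Color | Vehicle
----------------------------------------------
  1   | golf | jazz | tacos | green | truck
  2   | swimming | pop | sushi | blue | sedan
  3   | soccer | classical | pizza | yellow | van
  4   | tennis | rock | pasta | red | coupe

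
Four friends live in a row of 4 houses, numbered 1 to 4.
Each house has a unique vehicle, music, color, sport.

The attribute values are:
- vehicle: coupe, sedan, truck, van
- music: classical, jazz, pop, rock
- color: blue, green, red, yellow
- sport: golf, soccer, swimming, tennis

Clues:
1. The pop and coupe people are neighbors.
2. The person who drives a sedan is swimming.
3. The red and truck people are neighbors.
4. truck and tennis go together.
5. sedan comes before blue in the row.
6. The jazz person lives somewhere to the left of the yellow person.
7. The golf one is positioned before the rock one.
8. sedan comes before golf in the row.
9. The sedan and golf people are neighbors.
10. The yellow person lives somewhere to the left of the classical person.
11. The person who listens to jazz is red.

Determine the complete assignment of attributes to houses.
Solution:

House | Vehicle | Music | Color | Sport
---------------------------------------
  1   | sedan | pop | green | swimming
  2   | coupe | jazz | red | golf
  3   | truck | rock | yellow | tennis
  4   | van | classical | blue | soccer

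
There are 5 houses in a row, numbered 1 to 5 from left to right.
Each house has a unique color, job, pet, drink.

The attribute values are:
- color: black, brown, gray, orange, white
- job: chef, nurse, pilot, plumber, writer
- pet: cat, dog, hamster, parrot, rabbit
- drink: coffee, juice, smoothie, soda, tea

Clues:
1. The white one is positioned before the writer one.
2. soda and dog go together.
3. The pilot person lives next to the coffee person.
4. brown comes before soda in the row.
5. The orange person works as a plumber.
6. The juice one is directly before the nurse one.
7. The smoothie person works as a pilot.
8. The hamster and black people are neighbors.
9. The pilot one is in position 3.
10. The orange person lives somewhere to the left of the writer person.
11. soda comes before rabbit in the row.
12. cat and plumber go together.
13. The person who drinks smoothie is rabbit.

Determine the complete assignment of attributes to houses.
Solution:

House | Color | Job | Pet | Drink
---------------------------------
  1   | brown | chef | hamster | juice
  2   | black | nurse | dog | soda
  3   | white | pilot | rabbit | smoothie
  4   | orange | plumber | cat | coffee
  5   | gray | writer | parrot | tea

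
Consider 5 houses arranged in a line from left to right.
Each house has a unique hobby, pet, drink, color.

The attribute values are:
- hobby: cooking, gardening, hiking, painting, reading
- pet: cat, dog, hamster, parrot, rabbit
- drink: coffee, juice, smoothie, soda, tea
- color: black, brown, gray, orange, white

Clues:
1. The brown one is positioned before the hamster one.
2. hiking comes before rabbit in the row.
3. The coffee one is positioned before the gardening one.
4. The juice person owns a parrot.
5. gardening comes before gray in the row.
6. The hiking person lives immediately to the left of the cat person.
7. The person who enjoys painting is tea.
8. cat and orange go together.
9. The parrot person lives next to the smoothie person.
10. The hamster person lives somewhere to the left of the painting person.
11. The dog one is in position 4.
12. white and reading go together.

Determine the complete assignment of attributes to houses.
Solution:

House | Hobby | Pet | Drink | Color
-----------------------------------
  1   | hiking | parrot | juice | brown
  2   | cooking | cat | smoothie | orange
  3   | reading | hamster | coffee | white
  4   | gardening | dog | soda | black
  5   | painting | rabbit | tea | gray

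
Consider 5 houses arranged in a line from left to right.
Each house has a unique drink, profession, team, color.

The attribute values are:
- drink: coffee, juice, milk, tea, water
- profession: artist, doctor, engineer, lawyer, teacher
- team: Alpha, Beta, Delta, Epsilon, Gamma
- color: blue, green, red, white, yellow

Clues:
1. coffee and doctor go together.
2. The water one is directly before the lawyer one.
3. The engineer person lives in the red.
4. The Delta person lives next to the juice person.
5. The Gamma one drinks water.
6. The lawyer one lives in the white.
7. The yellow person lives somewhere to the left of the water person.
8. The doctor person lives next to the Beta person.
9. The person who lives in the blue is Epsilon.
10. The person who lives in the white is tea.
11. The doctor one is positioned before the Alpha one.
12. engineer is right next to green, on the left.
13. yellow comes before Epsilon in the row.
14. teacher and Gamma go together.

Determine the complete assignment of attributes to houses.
Solution:

House | Drink | Profession | Team | Color
-----------------------------------------
  1   | coffee | doctor | Delta | yellow
  2   | juice | engineer | Beta | red
  3   | water | teacher | Gamma | green
  4   | tea | lawyer | Alpha | white
  5   | milk | artist | Epsilon | blue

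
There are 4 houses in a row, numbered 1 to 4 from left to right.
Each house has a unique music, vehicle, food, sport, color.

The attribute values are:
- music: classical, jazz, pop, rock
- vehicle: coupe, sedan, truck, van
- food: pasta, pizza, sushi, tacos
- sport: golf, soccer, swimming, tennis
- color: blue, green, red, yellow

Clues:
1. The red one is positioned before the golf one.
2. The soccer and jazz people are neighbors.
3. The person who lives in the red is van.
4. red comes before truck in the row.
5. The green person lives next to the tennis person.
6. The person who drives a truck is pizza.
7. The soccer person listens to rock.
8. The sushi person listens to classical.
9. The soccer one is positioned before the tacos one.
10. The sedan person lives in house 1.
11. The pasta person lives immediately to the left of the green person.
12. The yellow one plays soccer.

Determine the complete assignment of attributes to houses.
Solution:

House | Music | Vehicle | Food | Sport | Color
----------------------------------------------
  1   | rock | sedan | pasta | soccer | yellow
  2   | jazz | coupe | tacos | swimming | green
  3   | classical | van | sushi | tennis | red
  4   | pop | truck | pizza | golf | blue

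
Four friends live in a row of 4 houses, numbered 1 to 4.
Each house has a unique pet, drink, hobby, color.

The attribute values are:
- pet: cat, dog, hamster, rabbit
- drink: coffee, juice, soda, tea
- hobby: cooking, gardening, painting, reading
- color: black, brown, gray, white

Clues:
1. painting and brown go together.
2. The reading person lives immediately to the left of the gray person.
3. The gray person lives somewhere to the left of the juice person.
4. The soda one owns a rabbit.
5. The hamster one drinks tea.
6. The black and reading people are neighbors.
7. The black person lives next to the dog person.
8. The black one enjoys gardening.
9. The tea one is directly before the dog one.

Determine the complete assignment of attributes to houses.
Solution:

House | Pet | Drink | Hobby | Color
-----------------------------------
  1   | hamster | tea | gardening | black
  2   | dog | coffee | reading | white
  3   | rabbit | soda | cooking | gray
  4   | cat | juice | painting | brown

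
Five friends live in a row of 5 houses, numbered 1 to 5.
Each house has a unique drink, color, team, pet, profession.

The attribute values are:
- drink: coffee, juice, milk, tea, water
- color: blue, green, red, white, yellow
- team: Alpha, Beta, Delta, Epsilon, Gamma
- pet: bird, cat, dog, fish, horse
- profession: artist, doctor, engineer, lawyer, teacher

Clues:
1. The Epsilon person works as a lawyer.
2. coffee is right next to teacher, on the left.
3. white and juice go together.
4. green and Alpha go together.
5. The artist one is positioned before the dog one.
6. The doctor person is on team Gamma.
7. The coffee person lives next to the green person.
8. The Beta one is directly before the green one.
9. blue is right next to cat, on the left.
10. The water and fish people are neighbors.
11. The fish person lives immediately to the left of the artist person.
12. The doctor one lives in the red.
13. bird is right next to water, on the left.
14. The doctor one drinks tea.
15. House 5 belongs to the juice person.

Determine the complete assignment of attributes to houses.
Solution:

House | Drink | Color | Team | Pet | Profession
-----------------------------------------------
  1   | coffee | blue | Beta | bird | engineer
  2   | water | green | Alpha | cat | teacher
  3   | tea | red | Gamma | fish | doctor
  4   | milk | yellow | Delta | horse | artist
  5   | juice | white | Epsilon | dog | lawyer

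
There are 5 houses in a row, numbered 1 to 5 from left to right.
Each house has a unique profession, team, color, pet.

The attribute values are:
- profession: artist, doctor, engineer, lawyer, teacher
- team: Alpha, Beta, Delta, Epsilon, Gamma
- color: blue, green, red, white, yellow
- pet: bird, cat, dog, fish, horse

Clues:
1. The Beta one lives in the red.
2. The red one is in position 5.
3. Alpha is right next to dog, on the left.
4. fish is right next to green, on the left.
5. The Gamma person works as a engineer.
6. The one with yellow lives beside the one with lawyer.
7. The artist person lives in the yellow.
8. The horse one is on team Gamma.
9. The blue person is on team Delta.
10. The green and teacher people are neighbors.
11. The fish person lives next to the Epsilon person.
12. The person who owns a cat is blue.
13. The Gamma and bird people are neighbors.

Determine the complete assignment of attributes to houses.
Solution:

House | Profession | Team | Color | Pet
---------------------------------------
  1   | artist | Alpha | yellow | fish
  2   | lawyer | Epsilon | green | dog
  3   | teacher | Delta | blue | cat
  4   | engineer | Gamma | white | horse
  5   | doctor | Beta | red | bird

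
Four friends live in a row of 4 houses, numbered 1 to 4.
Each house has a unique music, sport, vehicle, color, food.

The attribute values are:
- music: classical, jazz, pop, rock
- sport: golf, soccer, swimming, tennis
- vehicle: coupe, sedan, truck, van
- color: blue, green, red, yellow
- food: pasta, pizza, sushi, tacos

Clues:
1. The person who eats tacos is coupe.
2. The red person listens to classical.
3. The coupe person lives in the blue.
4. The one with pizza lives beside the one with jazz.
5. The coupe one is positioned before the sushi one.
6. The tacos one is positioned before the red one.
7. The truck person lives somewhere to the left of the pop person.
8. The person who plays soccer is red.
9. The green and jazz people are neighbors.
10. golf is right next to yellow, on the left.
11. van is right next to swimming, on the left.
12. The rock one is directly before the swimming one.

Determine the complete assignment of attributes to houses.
Solution:

House | Music | Sport | Vehicle | Color | Food
----------------------------------------------
  1   | rock | golf | van | green | pizza
  2   | jazz | swimming | truck | yellow | pasta
  3   | pop | tennis | coupe | blue | tacos
  4   | classical | soccer | sedan | red | sushi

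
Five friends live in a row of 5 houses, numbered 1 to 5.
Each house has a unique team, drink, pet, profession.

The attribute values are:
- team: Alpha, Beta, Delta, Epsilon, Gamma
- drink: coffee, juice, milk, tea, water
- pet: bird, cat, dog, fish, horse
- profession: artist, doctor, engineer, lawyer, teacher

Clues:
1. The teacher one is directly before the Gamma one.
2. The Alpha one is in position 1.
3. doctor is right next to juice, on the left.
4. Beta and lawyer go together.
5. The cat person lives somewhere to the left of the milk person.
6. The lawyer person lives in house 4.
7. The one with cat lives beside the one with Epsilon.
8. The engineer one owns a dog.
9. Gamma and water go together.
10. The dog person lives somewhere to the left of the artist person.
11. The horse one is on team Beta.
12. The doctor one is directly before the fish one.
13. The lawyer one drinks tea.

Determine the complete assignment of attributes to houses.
Solution:

House | Team | Drink | Pet | Profession
---------------------------------------
  1   | Alpha | coffee | cat | doctor
  2   | Epsilon | juice | fish | teacher
  3   | Gamma | water | dog | engineer
  4   | Beta | tea | horse | lawyer
  5   | Delta | milk | bird | artist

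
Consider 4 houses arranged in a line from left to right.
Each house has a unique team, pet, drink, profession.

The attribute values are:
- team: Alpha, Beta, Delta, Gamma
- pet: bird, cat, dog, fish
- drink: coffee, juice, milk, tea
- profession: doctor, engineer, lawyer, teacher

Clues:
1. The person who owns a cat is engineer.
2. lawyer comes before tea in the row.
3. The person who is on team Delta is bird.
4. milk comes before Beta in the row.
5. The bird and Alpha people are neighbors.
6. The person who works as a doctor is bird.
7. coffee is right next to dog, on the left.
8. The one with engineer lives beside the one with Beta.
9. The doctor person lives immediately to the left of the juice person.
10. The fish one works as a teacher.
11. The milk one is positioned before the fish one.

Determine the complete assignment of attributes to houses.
Solution:

House | Team | Pet | Drink | Profession
---------------------------------------
  1   | Delta | bird | coffee | doctor
  2   | Alpha | dog | juice | lawyer
  3   | Gamma | cat | milk | engineer
  4   | Beta | fish | tea | teacher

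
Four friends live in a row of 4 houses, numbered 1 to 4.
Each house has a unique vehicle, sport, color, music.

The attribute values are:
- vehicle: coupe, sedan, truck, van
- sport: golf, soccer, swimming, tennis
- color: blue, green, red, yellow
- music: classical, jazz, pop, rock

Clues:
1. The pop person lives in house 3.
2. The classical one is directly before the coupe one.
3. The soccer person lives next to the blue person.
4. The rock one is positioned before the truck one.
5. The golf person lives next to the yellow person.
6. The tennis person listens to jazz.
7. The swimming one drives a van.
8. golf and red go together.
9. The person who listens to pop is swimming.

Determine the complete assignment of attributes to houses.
Solution:

House | Vehicle | Sport | Color | Music
---------------------------------------
  1   | sedan | golf | red | classical
  2   | coupe | soccer | yellow | rock
  3   | van | swimming | blue | pop
  4   | truck | tennis | green | jazz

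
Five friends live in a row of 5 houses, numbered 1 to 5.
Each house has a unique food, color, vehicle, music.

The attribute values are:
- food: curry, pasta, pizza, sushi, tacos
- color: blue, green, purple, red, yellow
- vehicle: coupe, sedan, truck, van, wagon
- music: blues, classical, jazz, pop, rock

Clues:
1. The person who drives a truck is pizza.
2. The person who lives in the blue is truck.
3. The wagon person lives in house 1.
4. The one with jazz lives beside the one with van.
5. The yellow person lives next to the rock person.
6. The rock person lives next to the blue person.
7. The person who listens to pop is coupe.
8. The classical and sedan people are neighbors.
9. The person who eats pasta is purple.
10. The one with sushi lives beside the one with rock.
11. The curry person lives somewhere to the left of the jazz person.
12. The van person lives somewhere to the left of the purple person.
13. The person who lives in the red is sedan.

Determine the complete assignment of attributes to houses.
Solution:

House | Food | Color | Vehicle | Music
--------------------------------------
  1   | sushi | yellow | wagon | classical
  2   | curry | red | sedan | rock
  3   | pizza | blue | truck | jazz
  4   | tacos | green | van | blues
  5   | pasta | purple | coupe | pop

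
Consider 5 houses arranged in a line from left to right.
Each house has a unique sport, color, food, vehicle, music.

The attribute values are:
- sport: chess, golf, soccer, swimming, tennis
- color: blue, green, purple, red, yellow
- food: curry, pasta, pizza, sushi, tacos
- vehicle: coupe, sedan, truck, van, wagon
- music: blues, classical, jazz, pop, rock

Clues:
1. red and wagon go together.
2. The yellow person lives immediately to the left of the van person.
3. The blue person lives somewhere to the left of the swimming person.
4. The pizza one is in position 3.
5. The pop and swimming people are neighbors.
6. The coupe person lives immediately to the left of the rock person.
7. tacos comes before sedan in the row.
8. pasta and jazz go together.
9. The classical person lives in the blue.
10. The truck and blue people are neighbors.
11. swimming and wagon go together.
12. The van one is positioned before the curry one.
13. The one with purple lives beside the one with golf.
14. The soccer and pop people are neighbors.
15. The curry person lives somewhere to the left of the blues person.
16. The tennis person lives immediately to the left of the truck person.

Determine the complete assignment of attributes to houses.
Solution:

House | Sport | Color | Food | Vehicle | Music
----------------------------------------------
  1   | tennis | purple | pasta | coupe | jazz
  2   | golf | yellow | tacos | truck | rock
  3   | soccer | blue | pizza | van | classical
  4   | chess | green | curry | sedan | pop
  5   | swimming | red | sushi | wagon | blues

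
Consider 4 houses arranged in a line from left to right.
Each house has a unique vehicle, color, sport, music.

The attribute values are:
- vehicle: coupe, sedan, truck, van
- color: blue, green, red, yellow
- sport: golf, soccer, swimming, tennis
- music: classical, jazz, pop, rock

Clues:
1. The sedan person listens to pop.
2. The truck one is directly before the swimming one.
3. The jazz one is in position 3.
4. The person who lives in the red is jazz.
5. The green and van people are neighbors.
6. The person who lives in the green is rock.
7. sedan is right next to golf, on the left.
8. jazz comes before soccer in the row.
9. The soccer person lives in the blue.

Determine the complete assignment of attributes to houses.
Solution:

House | Vehicle | Color | Sport | Music
---------------------------------------
  1   | sedan | yellow | tennis | pop
  2   | truck | green | golf | rock
  3   | van | red | swimming | jazz
  4   | coupe | blue | soccer | classical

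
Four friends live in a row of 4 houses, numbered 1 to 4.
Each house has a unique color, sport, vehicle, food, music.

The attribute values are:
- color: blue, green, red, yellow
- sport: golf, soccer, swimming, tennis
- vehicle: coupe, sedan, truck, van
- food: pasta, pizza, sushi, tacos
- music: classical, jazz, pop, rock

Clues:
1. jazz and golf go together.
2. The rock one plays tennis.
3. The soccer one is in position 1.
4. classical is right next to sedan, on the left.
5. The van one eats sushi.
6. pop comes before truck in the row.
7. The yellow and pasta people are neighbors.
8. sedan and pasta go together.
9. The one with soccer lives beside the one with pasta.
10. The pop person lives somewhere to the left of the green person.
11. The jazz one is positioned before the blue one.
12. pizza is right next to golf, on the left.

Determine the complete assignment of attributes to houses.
Solution:

House | Color | Sport | Vehicle | Food | Music
----------------------------------------------
  1   | yellow | soccer | coupe | pizza | classical
  2   | red | golf | sedan | pasta | jazz
  3   | blue | swimming | van | sushi | pop
  4   | green | tennis | truck | tacos | rock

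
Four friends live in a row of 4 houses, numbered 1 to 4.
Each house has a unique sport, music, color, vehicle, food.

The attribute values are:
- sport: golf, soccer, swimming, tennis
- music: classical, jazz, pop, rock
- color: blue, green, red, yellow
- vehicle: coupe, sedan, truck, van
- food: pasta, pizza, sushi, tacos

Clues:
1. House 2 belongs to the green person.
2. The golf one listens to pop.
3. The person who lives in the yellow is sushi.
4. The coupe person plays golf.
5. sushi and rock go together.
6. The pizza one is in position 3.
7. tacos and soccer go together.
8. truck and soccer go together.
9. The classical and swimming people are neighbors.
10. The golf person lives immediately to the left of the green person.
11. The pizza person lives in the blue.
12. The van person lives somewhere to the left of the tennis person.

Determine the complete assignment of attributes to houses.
Solution:

House | Sport | Music | Color | Vehicle | Food
----------------------------------------------
  1   | golf | pop | red | coupe | pasta
  2   | soccer | classical | green | truck | tacos
  3   | swimming | jazz | blue | van | pizza
  4   | tennis | rock | yellow | sedan | sushi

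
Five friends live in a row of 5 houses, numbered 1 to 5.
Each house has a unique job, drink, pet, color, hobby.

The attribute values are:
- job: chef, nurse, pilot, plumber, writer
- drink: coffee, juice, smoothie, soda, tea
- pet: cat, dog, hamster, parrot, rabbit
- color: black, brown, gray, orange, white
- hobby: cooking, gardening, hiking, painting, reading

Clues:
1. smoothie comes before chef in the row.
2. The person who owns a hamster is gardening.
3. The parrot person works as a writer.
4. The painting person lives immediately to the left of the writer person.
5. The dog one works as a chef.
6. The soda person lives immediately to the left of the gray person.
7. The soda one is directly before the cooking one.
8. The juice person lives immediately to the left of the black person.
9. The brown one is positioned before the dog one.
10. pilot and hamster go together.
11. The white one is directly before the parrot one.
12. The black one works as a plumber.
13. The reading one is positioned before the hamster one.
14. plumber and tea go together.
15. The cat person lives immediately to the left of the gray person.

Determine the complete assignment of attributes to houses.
Solution:

House | Job | Drink | Pet | Color | Hobby
-----------------------------------------
  1   | nurse | soda | cat | white | painting
  2   | writer | juice | parrot | gray | cooking
  3   | plumber | tea | rabbit | black | reading
  4   | pilot | smoothie | hamster | brown | gardening
  5   | chef | coffee | dog | orange | hiking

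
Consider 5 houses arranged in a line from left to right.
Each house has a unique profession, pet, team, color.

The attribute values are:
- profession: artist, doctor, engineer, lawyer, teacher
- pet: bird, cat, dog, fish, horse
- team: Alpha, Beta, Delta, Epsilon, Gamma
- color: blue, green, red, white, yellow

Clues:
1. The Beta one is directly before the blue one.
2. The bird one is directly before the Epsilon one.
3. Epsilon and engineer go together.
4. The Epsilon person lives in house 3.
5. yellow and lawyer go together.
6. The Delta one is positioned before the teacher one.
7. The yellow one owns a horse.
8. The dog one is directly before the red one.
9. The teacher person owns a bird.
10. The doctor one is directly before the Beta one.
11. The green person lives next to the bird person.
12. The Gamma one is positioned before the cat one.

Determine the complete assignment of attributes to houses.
Solution:

House | Profession | Pet | Team | Color
---------------------------------------
  1   | doctor | dog | Delta | green
  2   | teacher | bird | Beta | red
  3   | engineer | fish | Epsilon | blue
  4   | lawyer | horse | Gamma | yellow
  5   | artist | cat | Alpha | white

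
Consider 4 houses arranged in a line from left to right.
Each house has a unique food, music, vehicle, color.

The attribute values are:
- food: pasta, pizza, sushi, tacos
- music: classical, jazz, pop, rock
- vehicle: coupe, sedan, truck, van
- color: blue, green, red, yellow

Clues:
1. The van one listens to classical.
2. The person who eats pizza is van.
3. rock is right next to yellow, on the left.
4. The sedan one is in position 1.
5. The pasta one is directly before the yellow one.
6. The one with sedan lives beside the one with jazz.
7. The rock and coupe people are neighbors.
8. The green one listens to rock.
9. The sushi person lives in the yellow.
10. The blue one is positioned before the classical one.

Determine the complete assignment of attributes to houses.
Solution:

House | Food | Music | Vehicle | Color
--------------------------------------
  1   | pasta | rock | sedan | green
  2   | sushi | jazz | coupe | yellow
  3   | tacos | pop | truck | blue
  4   | pizza | classical | van | red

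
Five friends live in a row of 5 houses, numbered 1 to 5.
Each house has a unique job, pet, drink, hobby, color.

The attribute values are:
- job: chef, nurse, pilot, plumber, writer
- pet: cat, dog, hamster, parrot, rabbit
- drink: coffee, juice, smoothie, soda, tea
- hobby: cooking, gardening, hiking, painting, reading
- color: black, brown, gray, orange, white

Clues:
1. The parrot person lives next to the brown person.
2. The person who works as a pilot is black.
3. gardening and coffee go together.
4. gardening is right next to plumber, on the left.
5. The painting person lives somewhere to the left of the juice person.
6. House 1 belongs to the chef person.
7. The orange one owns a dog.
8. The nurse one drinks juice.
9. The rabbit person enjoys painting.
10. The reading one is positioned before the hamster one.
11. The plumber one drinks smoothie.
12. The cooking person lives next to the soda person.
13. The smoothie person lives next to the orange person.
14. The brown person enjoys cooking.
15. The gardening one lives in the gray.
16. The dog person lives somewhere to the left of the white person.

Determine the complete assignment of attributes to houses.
Solution:

House | Job | Pet | Drink | Hobby | Color
-----------------------------------------
  1   | chef | parrot | coffee | gardening | gray
  2   | plumber | cat | smoothie | cooking | brown
  3   | writer | dog | soda | reading | orange
  4   | pilot | rabbit | tea | painting | black
  5   | nurse | hamster | juice | hiking | white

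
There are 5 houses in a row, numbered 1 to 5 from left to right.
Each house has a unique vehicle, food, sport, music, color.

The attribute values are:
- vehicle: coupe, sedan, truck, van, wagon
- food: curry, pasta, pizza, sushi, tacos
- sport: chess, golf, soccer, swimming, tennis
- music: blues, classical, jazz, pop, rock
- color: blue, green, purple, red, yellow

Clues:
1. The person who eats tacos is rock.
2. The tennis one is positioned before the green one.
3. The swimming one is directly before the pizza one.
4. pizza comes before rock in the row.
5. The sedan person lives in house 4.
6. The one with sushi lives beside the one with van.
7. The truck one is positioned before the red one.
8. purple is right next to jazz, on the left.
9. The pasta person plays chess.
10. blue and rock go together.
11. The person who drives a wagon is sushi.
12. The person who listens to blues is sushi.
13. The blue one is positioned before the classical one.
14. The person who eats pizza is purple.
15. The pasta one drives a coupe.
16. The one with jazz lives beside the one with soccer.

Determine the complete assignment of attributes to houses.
Solution:

House | Vehicle | Food | Sport | Music | Color
----------------------------------------------
  1   | wagon | sushi | swimming | blues | yellow
  2   | van | pizza | tennis | pop | purple
  3   | truck | curry | golf | jazz | green
  4   | sedan | tacos | soccer | rock | blue
  5   | coupe | pasta | chess | classical | red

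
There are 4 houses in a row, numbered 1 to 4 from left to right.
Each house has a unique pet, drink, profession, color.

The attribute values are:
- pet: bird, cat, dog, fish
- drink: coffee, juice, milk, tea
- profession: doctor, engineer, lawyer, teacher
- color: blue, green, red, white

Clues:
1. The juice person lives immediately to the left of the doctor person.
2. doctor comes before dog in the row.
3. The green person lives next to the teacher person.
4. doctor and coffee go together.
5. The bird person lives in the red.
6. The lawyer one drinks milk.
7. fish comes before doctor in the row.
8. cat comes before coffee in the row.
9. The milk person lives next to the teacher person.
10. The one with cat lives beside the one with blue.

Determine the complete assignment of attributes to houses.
Solution:

House | Pet | Drink | Profession | Color
----------------------------------------
  1   | cat | milk | lawyer | green
  2   | fish | juice | teacher | blue
  3   | bird | coffee | doctor | red
  4   | dog | tea | engineer | white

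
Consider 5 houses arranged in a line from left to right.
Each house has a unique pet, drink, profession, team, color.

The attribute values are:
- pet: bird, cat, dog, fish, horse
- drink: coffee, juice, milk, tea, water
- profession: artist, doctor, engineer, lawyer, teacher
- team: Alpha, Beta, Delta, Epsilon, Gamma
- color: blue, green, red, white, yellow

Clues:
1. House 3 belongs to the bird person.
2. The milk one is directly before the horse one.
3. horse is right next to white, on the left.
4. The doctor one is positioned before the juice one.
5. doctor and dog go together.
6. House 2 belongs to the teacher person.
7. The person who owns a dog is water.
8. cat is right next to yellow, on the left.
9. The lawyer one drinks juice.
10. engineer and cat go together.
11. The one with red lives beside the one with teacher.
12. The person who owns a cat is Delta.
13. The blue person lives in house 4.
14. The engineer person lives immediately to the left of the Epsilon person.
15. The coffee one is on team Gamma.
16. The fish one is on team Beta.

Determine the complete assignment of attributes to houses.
Solution:

House | Pet | Drink | Profession | Team | Color
-----------------------------------------------
  1   | cat | milk | engineer | Delta | red
  2   | horse | tea | teacher | Epsilon | yellow
  3   | bird | coffee | artist | Gamma | white
  4   | dog | water | doctor | Alpha | blue
  5   | fish | juice | lawyer | Beta | green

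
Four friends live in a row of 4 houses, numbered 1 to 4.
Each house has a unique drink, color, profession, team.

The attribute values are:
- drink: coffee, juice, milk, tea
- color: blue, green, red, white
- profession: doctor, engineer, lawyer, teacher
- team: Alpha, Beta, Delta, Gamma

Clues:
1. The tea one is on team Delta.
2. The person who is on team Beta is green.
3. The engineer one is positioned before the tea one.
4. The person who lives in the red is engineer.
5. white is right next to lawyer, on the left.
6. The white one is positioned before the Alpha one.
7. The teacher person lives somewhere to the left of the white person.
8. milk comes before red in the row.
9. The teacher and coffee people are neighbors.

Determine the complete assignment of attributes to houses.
Solution:

House | Drink | Color | Profession | Team
-----------------------------------------
  1   | milk | green | teacher | Beta
  2   | coffee | red | engineer | Gamma
  3   | tea | white | doctor | Delta
  4   | juice | blue | lawyer | Alpha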